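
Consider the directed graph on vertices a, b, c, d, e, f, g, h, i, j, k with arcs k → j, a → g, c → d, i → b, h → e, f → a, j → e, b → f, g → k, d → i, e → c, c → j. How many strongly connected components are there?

2

{a, b, c, d, e, f, g, i, j, k} are all mutually reachable — one SCC of size 10.
{h} is an SCC by itself.
That gives 2 strongly connected components.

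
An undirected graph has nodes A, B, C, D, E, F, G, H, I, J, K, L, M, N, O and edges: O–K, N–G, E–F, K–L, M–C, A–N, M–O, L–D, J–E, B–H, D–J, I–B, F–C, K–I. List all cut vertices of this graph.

B, I, K, N

Removing B increases the component count from 2 to 3, so B is a cut vertex.
Removing I increases the component count from 2 to 3, so I is a cut vertex.
Removing K increases the component count from 2 to 3, so K is a cut vertex.
Likewise N is a cut vertex.
By contrast removing L leaves 2 components; it is not a cut vertex. No other vertex is a cut vertex either.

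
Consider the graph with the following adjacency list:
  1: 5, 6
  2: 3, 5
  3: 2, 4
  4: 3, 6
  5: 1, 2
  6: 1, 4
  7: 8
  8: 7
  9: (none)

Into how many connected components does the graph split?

3

9 is isolated — a component by itself.
Starting from 7 we can reach 7, 8. That is one component of size 2.
Starting from 1 we can reach 1, 2, 3, 4, 5, 6. That is one component of size 6.
Total: 3 components.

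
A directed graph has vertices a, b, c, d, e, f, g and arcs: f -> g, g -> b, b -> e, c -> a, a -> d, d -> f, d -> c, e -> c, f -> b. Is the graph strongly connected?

Yes

From g we can reach every vertex (a, b, c, d, e, f, g), and every vertex can reach g (a, b, c, d, e, f, g). So the whole graph is one strongly connected component.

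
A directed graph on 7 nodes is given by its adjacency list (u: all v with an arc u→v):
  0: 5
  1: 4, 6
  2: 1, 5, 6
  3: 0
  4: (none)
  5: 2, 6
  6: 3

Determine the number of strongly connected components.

{0, 1, 2, 3, 5, 6} are all mutually reachable — one SCC of size 6.
{4} is an SCC by itself.
That gives 2 strongly connected components.

2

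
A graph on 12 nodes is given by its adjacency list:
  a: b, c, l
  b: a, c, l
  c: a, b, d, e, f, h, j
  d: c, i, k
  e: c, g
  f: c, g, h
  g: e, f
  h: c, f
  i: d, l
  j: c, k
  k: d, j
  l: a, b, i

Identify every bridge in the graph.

The edges on the cycle c-h-f-c are not bridges since each lies on that cycle.
Every edge lies on some cycle, so there are no bridges.

none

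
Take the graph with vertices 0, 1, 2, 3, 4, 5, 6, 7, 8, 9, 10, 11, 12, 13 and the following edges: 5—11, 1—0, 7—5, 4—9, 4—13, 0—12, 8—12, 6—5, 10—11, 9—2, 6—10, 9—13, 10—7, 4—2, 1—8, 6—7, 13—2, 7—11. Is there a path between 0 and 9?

The component containing 0 is {0, 1, 8, 12}, and 9 is not in it.

No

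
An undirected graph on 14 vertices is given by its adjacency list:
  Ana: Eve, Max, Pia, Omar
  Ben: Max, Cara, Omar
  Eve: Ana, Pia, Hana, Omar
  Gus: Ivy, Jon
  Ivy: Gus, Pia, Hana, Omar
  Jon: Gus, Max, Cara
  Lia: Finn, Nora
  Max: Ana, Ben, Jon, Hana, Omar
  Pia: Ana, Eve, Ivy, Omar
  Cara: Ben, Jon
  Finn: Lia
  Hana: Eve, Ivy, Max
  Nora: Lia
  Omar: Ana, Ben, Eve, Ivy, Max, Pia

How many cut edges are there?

2

The edges on the cycle Max-Omar-Ben-Cara-Jon-Max are not bridges since each lies on that cycle.
But removing Lia-Finn disconnects Lia from Finn; removing Nora-Lia disconnects Nora from Lia — these are bridges.
That makes 2 bridges.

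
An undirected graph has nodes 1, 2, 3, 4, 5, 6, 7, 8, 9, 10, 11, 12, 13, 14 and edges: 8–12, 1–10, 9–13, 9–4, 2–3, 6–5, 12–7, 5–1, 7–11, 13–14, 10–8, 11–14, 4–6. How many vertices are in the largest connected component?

Starting from 2 we can reach 2, 3. That is one component of size 2.
Starting from 1 we can reach 1, 4, 5, 6, 7, 8, 9, 10, 11, 12, 13, 14. That is one component of size 12.
The largest has 12 vertices.

12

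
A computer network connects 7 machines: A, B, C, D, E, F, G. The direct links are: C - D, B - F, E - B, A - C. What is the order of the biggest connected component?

3

G is isolated — a component by itself.
Starting from A we can reach A, C, D. That is one component of size 3.
Starting from B we can reach B, E, F. That is one component of size 3.
The largest has 3 vertices.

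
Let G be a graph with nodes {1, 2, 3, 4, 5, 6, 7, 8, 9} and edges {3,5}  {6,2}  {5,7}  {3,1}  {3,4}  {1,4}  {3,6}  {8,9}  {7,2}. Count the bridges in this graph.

1

The edges on the cycle 3-1-4-3 are not bridges since each lies on that cycle.
But removing 9—8 disconnects 9 from 8 — this is a bridge.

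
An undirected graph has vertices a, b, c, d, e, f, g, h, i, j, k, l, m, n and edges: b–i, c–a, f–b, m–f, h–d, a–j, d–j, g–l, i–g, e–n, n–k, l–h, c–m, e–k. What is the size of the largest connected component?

11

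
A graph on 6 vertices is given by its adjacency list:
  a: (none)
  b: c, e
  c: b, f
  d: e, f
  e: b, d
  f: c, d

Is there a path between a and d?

No

The component containing a is {a}, and d is not in it.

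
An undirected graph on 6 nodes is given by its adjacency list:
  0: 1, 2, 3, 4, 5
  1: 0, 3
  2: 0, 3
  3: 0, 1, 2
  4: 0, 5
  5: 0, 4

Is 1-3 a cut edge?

No

After removing 1-3, the path 1-0-3 still connects them, so the edge is not a bridge.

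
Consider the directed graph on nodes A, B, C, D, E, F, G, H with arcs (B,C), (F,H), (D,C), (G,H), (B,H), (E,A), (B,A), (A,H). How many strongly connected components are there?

8

{H} is an SCC by itself.
{A} is an SCC by itself.
{B} is an SCC by itself.
{C} is an SCC by itself.
{E} is an SCC by itself.
(and 3 more singleton SCCs)
That gives 8 strongly connected components.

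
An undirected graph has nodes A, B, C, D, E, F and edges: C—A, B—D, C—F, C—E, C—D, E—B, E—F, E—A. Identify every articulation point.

Removing A, for instance, still leaves 1 component. No single vertex removal increases the component count — the graph has no articulation points.

none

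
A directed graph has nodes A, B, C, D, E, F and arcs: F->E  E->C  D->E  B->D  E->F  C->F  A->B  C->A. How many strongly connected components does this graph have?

{A, B, C, D, E, F} are all mutually reachable — one SCC of size 6.
That gives 1 strongly connected component.

1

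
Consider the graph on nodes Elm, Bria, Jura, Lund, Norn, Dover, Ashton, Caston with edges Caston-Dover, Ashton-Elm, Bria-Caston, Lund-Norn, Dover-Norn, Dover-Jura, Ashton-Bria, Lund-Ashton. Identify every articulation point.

Dover, Ashton

Removing Dover increases the component count from 1 to 2, so Dover is a cut vertex.
Removing Ashton increases the component count from 1 to 2, so Ashton is a cut vertex.
By contrast removing Bria leaves 1 component; it is not a cut vertex. No other vertex is a cut vertex either.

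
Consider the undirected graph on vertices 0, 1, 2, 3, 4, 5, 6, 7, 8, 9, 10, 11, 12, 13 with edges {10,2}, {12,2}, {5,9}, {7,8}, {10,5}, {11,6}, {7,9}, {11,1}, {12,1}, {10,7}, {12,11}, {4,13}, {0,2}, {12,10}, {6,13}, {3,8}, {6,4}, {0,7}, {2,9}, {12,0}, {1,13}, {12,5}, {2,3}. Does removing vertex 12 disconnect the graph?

Deleting 12 raises the number of components from 1 to 2, so 12 is a cut vertex.

Yes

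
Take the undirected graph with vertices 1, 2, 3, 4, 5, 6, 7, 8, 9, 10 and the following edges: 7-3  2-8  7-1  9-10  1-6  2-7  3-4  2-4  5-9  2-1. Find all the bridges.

1-6, 10-9, 2-8, 5-9

The edges on the cycle 2-7-3-4-2 are not bridges since each lies on that cycle.
But removing 6-1 disconnects 6 from 1; removing 2-8 disconnects 2 from 8; removing 9-10 disconnects 9 from 10; removing 9-5 disconnects 9 from 5 — these are bridges.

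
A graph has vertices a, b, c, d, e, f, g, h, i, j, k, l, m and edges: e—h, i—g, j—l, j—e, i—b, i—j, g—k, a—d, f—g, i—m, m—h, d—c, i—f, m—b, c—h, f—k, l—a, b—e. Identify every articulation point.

i

Removing i increases the component count from 1 to 2, so i is a cut vertex.
By contrast removing k leaves 1 component; it is not a cut vertex. No other vertex is a cut vertex either.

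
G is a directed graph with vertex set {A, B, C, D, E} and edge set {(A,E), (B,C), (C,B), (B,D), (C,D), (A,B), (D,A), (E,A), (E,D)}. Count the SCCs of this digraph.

1

{A, B, C, D, E} are all mutually reachable — one SCC of size 5.
That gives 1 strongly connected component.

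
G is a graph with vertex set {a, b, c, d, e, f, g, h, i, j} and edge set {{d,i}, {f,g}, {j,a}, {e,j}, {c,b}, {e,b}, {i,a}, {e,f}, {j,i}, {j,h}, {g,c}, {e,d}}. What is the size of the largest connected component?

Starting from a we can reach a, b, c, d, e, f, g, h, i, j. That is one component of size 10.
The largest has 10 vertices.

10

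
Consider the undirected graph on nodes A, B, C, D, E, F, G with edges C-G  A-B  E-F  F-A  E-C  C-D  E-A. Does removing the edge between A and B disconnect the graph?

Removing A-B leaves no path between A and B: the component count goes from 1 to 2. So it is a bridge.

Yes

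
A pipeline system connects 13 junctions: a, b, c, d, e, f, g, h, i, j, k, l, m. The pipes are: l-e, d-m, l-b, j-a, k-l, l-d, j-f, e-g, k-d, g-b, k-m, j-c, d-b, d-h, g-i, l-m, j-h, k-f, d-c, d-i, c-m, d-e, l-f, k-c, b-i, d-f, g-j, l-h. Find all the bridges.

The edges on the cycle k-l-e-g-b-i-d-k are not bridges since each lies on that cycle.
But removing j-a disconnects j from a — this is a bridge.

a-j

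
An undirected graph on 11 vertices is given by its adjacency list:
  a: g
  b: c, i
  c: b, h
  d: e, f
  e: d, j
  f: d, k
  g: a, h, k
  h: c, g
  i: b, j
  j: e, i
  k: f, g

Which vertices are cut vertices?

Removing g increases the component count from 1 to 2, so g is a cut vertex.
By contrast removing c leaves 1 component; it is not a cut vertex. No other vertex is a cut vertex either.

g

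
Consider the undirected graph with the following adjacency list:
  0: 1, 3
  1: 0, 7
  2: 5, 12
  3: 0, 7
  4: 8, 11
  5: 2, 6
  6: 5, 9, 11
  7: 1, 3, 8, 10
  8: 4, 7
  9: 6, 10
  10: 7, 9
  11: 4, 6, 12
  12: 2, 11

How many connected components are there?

1

Starting from 0 we can reach 0, 1, 2, 3, 4, 5, 6, 7, 8, 9, 10, 11, 12. That is one component of size 13.
Total: 1 component.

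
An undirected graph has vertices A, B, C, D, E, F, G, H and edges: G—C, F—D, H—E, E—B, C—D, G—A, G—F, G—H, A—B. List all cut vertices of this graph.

G

Removing G increases the component count from 1 to 2, so G is a cut vertex.
By contrast removing B leaves 1 component; it is not a cut vertex. No other vertex is a cut vertex either.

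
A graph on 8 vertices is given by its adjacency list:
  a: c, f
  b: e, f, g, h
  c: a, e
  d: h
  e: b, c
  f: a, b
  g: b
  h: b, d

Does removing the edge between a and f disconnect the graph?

No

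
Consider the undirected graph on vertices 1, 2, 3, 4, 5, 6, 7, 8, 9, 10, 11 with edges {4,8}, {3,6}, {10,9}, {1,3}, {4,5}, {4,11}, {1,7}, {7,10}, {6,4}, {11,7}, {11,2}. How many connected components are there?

1

Starting from 1 we can reach 1, 2, 3, 4, 5, 6, 7, 8, 9, 10, 11. That is one component of size 11.
Total: 1 component.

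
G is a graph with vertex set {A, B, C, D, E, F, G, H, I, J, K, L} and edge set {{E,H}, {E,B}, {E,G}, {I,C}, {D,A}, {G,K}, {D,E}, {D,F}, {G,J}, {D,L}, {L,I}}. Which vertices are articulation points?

D, E, G, I, L

Removing D increases the component count from 1 to 4, so D is a cut vertex.
Removing E increases the component count from 1 to 4, so E is a cut vertex.
Removing G increases the component count from 1 to 3, so G is a cut vertex.
Likewise I, L are cut vertices.
By contrast removing B leaves 1 component; it is not a cut vertex. No other vertex is a cut vertex either.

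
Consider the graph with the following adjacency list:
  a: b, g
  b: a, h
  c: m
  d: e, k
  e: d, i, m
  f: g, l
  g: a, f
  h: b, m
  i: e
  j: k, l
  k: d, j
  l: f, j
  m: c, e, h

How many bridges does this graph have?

2

The edges on the cycle b-a-g-f-l-j-k-d-e-m-h-b are not bridges since each lies on that cycle.
But removing m-c disconnects m from c; removing e-i disconnects e from i — these are bridges.
That makes 2 bridges.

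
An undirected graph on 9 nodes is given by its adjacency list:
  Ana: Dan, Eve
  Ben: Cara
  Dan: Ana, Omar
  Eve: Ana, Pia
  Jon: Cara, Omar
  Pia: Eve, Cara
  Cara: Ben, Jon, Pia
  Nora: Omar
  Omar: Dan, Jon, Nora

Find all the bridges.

The edges on the cycle Ana-Dan-Omar-Jon-Cara-Pia-Eve-Ana are not bridges since each lies on that cycle.
But removing Omar-Nora disconnects Omar from Nora; removing Ben-Cara disconnects Ben from Cara — these are bridges.

Ben-Cara, Nora-Omar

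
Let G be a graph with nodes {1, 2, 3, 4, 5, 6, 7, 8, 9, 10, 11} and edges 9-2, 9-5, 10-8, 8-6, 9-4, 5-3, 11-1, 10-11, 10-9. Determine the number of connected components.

7 is isolated — a component by itself.
Starting from 1 we can reach 1, 2, 3, 4, 5, 6, 8, 9, 10, 11. That is one component of size 10.
Total: 2 components.

2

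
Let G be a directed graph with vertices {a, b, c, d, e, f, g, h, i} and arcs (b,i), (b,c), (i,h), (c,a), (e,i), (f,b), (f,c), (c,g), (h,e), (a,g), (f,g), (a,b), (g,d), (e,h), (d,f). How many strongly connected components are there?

2

{a, b, c, d, f, g} are all mutually reachable — one SCC of size 6.
{e, h, i} are all mutually reachable — one SCC of size 3.
That gives 2 strongly connected components.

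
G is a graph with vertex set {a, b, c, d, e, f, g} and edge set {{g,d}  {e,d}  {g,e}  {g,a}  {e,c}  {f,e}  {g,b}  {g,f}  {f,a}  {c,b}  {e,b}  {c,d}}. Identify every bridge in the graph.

The edges on the cycle g-f-a-g are not bridges since each lies on that cycle.
Every edge lies on some cycle, so there are no bridges.

none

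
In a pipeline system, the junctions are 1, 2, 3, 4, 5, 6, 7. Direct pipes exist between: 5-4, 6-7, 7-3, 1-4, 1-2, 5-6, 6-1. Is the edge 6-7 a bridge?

Removing 6-7 leaves no path between 6 and 7: the component count goes from 1 to 2. So it is a bridge.

Yes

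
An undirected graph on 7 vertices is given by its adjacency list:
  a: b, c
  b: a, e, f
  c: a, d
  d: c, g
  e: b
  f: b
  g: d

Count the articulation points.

4

Removing a increases the component count from 1 to 2, so a is a cut vertex.
Removing b increases the component count from 1 to 3, so b is a cut vertex.
Removing c increases the component count from 1 to 2, so c is a cut vertex.
Likewise d is a cut vertex.
By contrast removing f leaves 1 component; it is not a cut vertex. No other vertex is a cut vertex either.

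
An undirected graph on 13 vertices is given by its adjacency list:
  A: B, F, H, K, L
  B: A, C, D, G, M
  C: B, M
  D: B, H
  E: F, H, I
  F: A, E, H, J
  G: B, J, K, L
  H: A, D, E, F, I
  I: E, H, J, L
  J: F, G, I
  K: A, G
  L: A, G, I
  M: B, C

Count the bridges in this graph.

0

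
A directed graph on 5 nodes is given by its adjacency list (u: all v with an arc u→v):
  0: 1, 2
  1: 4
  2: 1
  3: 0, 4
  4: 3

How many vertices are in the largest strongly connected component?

{0, 1, 2, 3, 4} are all mutually reachable — one SCC of size 5.
The largest has 5 vertices.

5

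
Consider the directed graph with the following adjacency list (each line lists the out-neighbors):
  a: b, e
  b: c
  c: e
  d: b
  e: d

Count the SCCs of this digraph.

2

{b, c, d, e} are all mutually reachable — one SCC of size 4.
{a} is an SCC by itself.
That gives 2 strongly connected components.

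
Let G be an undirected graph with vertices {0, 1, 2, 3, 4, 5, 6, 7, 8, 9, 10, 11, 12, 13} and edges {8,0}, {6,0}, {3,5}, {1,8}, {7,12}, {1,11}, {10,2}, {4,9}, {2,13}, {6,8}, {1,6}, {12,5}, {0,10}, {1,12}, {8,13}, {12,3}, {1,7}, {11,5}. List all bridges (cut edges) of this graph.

4-9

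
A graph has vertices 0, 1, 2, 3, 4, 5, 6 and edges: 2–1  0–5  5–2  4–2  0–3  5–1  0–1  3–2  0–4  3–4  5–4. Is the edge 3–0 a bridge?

No

After removing 3–0, the path 3-4-0 still connects them, so the edge is not a bridge.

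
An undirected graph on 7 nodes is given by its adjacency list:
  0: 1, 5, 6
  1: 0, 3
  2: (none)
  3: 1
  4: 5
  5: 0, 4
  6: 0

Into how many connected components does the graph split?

2 is isolated — a component by itself.
Starting from 0 we can reach 0, 1, 3, 4, 5, 6. That is one component of size 6.
Total: 2 components.

2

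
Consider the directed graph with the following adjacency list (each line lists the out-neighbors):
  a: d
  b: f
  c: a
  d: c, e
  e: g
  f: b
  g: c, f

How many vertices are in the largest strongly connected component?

5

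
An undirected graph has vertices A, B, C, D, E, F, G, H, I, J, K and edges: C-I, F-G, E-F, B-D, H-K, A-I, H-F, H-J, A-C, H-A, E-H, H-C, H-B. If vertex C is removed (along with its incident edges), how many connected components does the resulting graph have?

1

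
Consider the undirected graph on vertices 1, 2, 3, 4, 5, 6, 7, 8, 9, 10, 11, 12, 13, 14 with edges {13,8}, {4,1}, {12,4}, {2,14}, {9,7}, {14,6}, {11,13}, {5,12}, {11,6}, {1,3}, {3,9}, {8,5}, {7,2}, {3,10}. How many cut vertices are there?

1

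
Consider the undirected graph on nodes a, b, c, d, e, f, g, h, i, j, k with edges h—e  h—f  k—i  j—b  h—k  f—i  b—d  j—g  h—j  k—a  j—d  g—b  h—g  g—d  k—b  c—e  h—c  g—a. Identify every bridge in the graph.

none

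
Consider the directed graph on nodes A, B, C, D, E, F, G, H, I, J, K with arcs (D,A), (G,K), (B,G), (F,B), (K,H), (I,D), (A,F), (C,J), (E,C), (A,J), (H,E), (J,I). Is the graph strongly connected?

Yes

From K we can reach every vertex (A, B, C, D, E, F, G, H, I, J, K), and every vertex can reach K (A, B, C, D, E, F, G, H, I, J, K). So the whole graph is one strongly connected component.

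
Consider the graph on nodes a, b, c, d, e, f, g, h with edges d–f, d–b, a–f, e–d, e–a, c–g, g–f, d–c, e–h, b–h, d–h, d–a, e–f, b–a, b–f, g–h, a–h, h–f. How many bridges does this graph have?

0

The edges on the cycle d-b-h-g-c-d are not bridges since each lies on that cycle.
Every edge lies on some cycle, so there are no bridges.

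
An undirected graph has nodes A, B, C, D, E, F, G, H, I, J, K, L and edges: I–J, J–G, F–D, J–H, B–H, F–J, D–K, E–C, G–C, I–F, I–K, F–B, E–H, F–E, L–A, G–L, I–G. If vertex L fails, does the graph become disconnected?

Yes

Deleting L raises the number of components from 1 to 2, so L is a cut vertex.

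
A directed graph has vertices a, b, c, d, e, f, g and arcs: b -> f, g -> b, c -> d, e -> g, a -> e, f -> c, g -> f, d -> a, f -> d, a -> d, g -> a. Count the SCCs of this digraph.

{a, b, c, d, e, f, g} are all mutually reachable — one SCC of size 7.
That gives 1 strongly connected component.

1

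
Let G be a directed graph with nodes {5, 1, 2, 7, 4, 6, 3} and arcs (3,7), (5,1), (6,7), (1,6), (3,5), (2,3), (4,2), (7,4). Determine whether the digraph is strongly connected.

From 4 we can reach every vertex (1, 2, 3, 4, 5, 6, 7), and every vertex can reach 4 (1, 2, 3, 4, 5, 6, 7). So the whole graph is one strongly connected component.

Yes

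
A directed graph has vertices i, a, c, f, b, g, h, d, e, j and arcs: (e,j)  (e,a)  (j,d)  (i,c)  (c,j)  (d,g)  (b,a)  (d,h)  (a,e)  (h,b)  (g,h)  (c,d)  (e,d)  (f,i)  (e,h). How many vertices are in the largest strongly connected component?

{a, b, d, e, g, h, j} are all mutually reachable — one SCC of size 7.
{f} is an SCC by itself.
{i} is an SCC by itself.
{c} is an SCC by itself.
The largest has 7 vertices.

7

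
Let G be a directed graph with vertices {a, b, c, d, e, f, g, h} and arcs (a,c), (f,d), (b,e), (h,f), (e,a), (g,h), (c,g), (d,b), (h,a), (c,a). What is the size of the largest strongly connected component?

{a, b, c, d, e, f, g, h} are all mutually reachable — one SCC of size 8.
The largest has 8 vertices.

8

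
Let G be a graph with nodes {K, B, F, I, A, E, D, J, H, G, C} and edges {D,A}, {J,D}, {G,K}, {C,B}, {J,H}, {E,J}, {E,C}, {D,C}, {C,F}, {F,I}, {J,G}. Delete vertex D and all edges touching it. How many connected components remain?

2

With D gone, the remaining components are: {A}; {B, C, E, F, G, H, I, J, K}.
That is 2 components.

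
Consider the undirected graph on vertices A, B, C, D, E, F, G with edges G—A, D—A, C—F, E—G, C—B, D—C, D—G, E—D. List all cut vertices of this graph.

Removing C increases the component count from 1 to 3, so C is a cut vertex.
Removing D increases the component count from 1 to 2, so D is a cut vertex.
By contrast removing G leaves 1 component; it is not a cut vertex. No other vertex is a cut vertex either.

C, D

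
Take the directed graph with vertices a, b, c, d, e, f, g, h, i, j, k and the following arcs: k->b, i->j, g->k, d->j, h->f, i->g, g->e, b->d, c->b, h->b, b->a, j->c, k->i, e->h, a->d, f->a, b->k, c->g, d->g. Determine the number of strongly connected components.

1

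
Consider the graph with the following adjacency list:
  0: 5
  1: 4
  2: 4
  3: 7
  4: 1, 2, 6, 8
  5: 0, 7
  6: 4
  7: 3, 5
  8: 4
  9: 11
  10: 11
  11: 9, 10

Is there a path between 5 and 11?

No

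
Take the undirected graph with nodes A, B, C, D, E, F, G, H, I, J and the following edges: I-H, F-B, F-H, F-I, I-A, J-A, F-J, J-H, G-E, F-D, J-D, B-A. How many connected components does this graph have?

3

C is isolated — a component by itself.
Starting from E we can reach E, G. That is one component of size 2.
Starting from A we can reach A, B, D, F, H, I, J. That is one component of size 7.
Total: 3 components.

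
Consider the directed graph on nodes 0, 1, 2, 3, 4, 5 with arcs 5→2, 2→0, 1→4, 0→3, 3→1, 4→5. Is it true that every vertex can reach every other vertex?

From 0 we can reach every vertex (0, 1, 2, 3, 4, 5), and every vertex can reach 0 (0, 1, 2, 3, 4, 5). So the whole graph is one strongly connected component.

Yes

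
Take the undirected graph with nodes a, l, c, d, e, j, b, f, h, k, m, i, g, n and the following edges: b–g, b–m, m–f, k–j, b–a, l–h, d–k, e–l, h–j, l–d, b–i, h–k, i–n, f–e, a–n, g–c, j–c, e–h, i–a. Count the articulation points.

1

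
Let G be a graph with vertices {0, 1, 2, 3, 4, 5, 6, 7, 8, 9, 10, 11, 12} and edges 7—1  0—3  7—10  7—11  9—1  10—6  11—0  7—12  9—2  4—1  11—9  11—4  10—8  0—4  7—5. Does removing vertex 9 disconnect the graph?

Deleting 9 raises the number of components from 1 to 2, so 9 is a cut vertex.

Yes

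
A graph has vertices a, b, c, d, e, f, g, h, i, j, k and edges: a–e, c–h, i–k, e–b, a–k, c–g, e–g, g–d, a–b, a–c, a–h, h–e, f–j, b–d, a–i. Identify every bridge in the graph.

f-j

The edges on the cycle a-i-k-a are not bridges since each lies on that cycle.
But removing f–j disconnects f from j — this is a bridge.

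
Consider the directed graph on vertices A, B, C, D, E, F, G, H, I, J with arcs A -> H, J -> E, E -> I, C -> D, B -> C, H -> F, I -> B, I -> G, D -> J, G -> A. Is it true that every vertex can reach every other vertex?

No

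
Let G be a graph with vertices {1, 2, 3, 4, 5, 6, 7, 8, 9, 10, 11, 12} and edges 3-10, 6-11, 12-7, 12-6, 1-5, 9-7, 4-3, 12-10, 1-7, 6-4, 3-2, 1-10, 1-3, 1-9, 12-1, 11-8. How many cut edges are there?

4

The edges on the cycle 1-9-7-1 are not bridges since each lies on that cycle.
But removing 6-11 disconnects 6 from 11; removing 1-5 disconnects 1 from 5; removing 8-11 disconnects 8 from 11; removing 2-3 disconnects 2 from 3 — these are bridges.
That makes 4 bridges.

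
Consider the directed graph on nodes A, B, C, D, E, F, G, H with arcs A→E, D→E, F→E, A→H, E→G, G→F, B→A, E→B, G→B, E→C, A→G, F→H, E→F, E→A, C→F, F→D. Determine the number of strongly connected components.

2

{A, B, C, D, E, F, G} are all mutually reachable — one SCC of size 7.
{H} is an SCC by itself.
That gives 2 strongly connected components.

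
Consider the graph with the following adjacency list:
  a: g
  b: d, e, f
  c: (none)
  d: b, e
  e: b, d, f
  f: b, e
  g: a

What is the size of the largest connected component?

c is isolated — a component by itself.
Starting from a we can reach a, g. That is one component of size 2.
Starting from b we can reach b, d, e, f. That is one component of size 4.
The largest has 4 vertices.

4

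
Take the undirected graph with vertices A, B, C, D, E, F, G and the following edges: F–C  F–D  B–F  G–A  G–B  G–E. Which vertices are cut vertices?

Removing B increases the component count from 1 to 2, so B is a cut vertex.
Removing F increases the component count from 1 to 3, so F is a cut vertex.
Removing G increases the component count from 1 to 3, so G is a cut vertex.
By contrast removing E leaves 1 component; it is not a cut vertex. No other vertex is a cut vertex either.

B, F, G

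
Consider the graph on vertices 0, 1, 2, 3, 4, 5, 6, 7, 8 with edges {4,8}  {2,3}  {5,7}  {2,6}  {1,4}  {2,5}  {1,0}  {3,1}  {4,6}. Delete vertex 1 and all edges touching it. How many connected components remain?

With 1 gone, the remaining components are: {0}; {2, 3, 4, 5, 6, 7, 8}.
That is 2 components.

2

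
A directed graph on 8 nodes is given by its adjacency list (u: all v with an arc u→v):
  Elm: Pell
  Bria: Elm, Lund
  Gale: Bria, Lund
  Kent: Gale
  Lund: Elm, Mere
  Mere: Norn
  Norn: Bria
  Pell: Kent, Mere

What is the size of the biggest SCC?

{Elm, Bria, Gale, Kent, Lund, Mere, Norn, Pell} are all mutually reachable — one SCC of size 8.
The largest has 8 vertices.

8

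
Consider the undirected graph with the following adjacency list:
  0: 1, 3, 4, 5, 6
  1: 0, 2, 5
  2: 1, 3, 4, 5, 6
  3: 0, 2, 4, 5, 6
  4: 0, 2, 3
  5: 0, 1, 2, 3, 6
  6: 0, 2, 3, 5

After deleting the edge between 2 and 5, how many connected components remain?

1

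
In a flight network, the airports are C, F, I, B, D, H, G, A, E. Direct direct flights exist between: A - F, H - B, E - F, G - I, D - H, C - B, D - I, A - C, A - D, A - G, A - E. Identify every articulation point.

A

Removing A increases the component count from 1 to 2, so A is a cut vertex.
By contrast removing E leaves 1 component; it is not a cut vertex. No other vertex is a cut vertex either.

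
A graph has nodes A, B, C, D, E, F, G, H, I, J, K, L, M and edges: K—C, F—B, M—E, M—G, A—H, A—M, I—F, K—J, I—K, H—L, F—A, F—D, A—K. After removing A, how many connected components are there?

3

With A gone, the remaining components are: {H, L}; {E, G, M}; {B, C, D, F, I, J, K}.
That is 3 components.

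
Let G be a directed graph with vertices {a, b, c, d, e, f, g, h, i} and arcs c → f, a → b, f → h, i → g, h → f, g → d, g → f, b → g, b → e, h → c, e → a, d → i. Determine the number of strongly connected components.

{d, g, i} are all mutually reachable — one SCC of size 3.
{a, b, e} are all mutually reachable — one SCC of size 3.
{c, f, h} are all mutually reachable — one SCC of size 3.
That gives 3 strongly connected components.

3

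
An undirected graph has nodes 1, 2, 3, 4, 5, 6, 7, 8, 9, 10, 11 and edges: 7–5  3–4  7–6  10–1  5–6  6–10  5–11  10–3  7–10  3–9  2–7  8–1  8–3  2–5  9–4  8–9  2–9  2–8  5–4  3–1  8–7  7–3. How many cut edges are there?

The edges on the cycle 10-3-1-10 are not bridges since each lies on that cycle.
But removing 11–5 disconnects 11 from 5 — this is a bridge.

1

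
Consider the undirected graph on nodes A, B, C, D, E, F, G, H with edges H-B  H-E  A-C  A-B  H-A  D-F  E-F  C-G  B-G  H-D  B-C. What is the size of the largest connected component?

8

Starting from A we can reach A, B, C, D, E, F, G, H. That is one component of size 8.
The largest has 8 vertices.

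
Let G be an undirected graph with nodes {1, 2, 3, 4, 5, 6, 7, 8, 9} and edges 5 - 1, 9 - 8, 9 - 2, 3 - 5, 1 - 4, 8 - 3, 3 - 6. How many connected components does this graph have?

7 is isolated — a component by itself.
Starting from 1 we can reach 1, 2, 3, 4, 5, 6, 8, 9. That is one component of size 8.
Total: 2 components.

2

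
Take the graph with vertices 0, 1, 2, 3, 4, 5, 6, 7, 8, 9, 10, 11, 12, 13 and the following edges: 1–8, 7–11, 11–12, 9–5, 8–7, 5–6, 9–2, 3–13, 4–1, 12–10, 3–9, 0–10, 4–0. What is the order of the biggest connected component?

Starting from 2 we can reach 2, 3, 5, 6, 9, 13. That is one component of size 6.
Starting from 0 we can reach 0, 1, 4, 7, 8, 10, 11, 12. That is one component of size 8.
The largest has 8 vertices.

8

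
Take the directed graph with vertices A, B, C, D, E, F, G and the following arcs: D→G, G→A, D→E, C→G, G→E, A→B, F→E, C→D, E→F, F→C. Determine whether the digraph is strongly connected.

There is no directed path from B to C, so the graph is not strongly connected.

No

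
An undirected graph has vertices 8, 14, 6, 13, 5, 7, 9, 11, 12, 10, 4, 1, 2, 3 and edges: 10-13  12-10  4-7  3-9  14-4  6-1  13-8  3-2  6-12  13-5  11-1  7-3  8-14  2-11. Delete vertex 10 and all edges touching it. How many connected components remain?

With 10 gone, the remaining components are: {1, 2, 3, 4, 5, 6, 7, 8, 9, 11, 12, 13, 14}.
That is 1 component.

1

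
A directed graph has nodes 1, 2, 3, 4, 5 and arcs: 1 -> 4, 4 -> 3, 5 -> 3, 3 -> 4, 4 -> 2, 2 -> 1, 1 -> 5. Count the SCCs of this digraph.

{1, 2, 3, 4, 5} are all mutually reachable — one SCC of size 5.
That gives 1 strongly connected component.

1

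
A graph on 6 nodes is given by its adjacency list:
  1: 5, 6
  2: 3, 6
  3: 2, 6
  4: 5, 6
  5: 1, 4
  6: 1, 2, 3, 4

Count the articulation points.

1

Removing 6 increases the component count from 1 to 2, so 6 is a cut vertex.
By contrast removing 4 leaves 1 component; it is not a cut vertex. No other vertex is a cut vertex either.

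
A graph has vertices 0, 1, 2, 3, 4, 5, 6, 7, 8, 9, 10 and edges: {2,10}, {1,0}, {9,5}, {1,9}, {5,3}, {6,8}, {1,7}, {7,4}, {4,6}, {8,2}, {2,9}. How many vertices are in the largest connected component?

11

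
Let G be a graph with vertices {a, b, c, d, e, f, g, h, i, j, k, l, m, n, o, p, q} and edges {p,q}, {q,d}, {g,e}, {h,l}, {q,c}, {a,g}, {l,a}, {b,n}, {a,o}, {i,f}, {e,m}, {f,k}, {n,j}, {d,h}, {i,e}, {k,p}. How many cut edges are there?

5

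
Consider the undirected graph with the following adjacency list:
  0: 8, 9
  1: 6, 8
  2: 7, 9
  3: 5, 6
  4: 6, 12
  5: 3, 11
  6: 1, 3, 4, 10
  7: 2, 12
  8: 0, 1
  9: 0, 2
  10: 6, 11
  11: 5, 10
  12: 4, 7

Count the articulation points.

Removing 6 increases the component count from 1 to 2, so 6 is a cut vertex.
By contrast removing 11 leaves 1 component; it is not a cut vertex. No other vertex is a cut vertex either.

1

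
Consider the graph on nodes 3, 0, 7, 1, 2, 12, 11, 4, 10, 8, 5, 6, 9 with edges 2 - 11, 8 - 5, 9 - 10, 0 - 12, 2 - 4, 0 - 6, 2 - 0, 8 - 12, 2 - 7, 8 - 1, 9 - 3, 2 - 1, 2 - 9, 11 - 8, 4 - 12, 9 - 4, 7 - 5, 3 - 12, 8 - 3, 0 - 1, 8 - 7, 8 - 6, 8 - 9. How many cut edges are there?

The edges on the cycle 2-0-1-2 are not bridges since each lies on that cycle.
But removing 9 - 10 disconnects 9 from 10 — this is a bridge.

1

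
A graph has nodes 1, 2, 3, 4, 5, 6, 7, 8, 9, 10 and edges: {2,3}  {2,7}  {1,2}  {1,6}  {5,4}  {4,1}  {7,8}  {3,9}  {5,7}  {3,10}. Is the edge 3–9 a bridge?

Yes

Removing 3–9 leaves no path between 3 and 9: the component count goes from 1 to 2. So it is a bridge.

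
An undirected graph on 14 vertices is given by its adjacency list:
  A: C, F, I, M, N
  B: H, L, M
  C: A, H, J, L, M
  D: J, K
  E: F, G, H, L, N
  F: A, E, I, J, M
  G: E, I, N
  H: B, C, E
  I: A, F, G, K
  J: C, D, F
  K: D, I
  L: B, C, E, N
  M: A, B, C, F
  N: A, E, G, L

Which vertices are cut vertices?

none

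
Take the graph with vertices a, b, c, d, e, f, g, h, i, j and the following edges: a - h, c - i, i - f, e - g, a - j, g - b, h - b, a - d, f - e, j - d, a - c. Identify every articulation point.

a

Removing a increases the component count from 1 to 2, so a is a cut vertex.
By contrast removing f leaves 1 component; it is not a cut vertex. No other vertex is a cut vertex either.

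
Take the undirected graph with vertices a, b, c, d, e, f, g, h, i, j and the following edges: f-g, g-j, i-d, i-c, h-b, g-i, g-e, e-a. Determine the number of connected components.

2

Starting from b we can reach b, h. That is one component of size 2.
Starting from a we can reach a, c, d, e, f, g, i, j. That is one component of size 8.
Total: 2 components.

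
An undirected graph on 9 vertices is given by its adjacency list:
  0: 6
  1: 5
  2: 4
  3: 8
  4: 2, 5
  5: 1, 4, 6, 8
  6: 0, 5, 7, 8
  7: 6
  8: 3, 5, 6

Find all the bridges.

0-6, 1-5, 2-4, 3-8, 4-5, 6-7

The edges on the cycle 8-6-5-8 are not bridges since each lies on that cycle.
But removing 8-3 disconnects 8 from 3; removing 5-1 disconnects 5 from 1; removing 5-4 disconnects 5 from 4; removing 7-6 disconnects 7 from 6 — these are bridges.
In total 6 edges are bridges.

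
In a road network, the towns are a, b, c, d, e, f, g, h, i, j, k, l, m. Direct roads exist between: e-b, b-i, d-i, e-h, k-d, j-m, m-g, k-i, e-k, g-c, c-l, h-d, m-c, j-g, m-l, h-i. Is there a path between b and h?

From b we can reach b, d, e, h, i, k, which includes h.

Yes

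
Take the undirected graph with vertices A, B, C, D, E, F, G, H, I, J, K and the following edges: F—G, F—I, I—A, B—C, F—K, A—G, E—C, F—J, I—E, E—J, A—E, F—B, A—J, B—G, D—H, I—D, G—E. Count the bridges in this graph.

3

The edges on the cycle F-I-A-G-E-C-B-F are not bridges since each lies on that cycle.
But removing F—K disconnects F from K; removing D—H disconnects D from H; removing D—I disconnects D from I — these are bridges.
That makes 3 bridges.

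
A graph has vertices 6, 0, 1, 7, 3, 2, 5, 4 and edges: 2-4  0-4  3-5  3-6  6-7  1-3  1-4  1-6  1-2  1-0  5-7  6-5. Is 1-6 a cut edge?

After removing 1-6, the path 1-3-6 still connects them, so the edge is not a bridge.

No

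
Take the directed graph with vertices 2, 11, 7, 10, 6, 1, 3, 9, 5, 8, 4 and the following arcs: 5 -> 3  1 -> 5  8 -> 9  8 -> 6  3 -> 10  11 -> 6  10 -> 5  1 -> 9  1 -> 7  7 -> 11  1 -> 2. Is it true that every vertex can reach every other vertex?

No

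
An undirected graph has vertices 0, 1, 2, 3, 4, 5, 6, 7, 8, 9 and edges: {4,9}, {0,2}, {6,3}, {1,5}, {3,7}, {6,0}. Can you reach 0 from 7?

Yes

From 7 we can reach 0, 2, 3, 6, 7, which includes 0.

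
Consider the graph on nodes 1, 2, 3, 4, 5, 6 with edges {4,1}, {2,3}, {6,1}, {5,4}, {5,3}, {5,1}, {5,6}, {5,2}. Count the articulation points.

1

Removing 5 increases the component count from 1 to 2, so 5 is a cut vertex.
By contrast removing 3 leaves 1 component; it is not a cut vertex. No other vertex is a cut vertex either.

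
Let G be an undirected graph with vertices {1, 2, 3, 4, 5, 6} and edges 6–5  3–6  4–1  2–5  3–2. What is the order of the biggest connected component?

Starting from 1 we can reach 1, 4. That is one component of size 2.
Starting from 2 we can reach 2, 3, 5, 6. That is one component of size 4.
The largest has 4 vertices.

4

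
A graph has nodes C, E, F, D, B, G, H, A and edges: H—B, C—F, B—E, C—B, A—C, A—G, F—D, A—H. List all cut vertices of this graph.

A, B, C, F

Removing A increases the component count from 1 to 2, so A is a cut vertex.
Removing B increases the component count from 1 to 2, so B is a cut vertex.
Removing C increases the component count from 1 to 2, so C is a cut vertex.
Likewise F is a cut vertex.
By contrast removing E leaves 1 component; it is not a cut vertex. No other vertex is a cut vertex either.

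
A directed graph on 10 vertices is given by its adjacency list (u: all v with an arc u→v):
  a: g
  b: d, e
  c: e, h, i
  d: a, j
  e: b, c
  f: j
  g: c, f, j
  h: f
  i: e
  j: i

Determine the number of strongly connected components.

1

{a, b, c, d, e, f, g, h, i, j} are all mutually reachable — one SCC of size 10.
That gives 1 strongly connected component.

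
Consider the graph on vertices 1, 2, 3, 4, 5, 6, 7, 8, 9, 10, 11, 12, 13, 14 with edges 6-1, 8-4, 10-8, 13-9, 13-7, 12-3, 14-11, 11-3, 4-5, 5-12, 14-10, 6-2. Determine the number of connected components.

3

Starting from 7 we can reach 7, 9, 13. That is one component of size 3.
Starting from 1 we can reach 1, 2, 6. That is one component of size 3.
Starting from 3 we can reach 3, 4, 5, 8, 10, 11, 12, 14. That is one component of size 8.
Total: 3 components.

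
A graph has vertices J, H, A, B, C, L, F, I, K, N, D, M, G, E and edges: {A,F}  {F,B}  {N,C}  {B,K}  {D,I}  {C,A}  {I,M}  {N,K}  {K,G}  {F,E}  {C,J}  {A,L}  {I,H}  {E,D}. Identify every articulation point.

A, C, D, E, F, I, K

Removing A increases the component count from 1 to 2, so A is a cut vertex.
Removing C increases the component count from 1 to 2, so C is a cut vertex.
Removing D increases the component count from 1 to 2, so D is a cut vertex.
Likewise E, F, I, K are cut vertices.
By contrast removing L leaves 1 component; it is not a cut vertex. No other vertex is a cut vertex either.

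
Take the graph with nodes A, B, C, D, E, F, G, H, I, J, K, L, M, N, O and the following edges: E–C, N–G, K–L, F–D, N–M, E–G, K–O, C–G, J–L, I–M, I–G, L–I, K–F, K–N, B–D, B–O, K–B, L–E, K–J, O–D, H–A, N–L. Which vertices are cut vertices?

K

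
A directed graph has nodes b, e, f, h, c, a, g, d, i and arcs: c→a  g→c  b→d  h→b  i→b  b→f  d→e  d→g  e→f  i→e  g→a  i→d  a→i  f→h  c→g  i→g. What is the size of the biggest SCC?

9

{a, b, c, d, e, f, g, h, i} are all mutually reachable — one SCC of size 9.
The largest has 9 vertices.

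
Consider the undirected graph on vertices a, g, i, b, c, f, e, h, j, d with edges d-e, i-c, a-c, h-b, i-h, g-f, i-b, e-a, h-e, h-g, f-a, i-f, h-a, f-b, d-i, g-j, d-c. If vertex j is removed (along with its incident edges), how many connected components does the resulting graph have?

With j gone, the remaining components are: {a, b, c, d, e, f, g, h, i}.
That is 1 component.

1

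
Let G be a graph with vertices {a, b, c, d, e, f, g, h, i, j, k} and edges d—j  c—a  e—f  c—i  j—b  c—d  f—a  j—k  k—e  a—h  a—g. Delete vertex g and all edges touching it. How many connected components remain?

With g gone, the remaining components are: {a, b, c, d, e, f, h, i, j, k}.
That is 1 component.

1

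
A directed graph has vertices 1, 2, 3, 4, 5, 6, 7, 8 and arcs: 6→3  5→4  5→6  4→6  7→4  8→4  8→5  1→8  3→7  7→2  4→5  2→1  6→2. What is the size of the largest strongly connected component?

{1, 2, 3, 4, 5, 6, 7, 8} are all mutually reachable — one SCC of size 8.
The largest has 8 vertices.

8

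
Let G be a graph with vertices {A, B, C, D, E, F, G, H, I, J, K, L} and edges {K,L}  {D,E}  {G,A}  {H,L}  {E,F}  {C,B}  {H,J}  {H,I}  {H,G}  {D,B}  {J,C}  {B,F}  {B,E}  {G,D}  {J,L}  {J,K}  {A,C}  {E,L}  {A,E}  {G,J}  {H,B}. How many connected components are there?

1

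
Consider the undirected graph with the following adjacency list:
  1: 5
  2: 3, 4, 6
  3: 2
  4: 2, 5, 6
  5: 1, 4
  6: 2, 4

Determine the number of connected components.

1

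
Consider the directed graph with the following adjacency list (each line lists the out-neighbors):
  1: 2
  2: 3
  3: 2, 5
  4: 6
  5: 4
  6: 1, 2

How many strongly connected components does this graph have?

1

{1, 2, 3, 4, 5, 6} are all mutually reachable — one SCC of size 6.
That gives 1 strongly connected component.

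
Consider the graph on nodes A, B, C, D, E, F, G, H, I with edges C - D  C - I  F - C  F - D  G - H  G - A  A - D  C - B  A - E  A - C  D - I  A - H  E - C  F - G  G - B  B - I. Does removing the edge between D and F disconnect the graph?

No

After removing D - F, the path D-C-F still connects them, so the edge is not a bridge.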